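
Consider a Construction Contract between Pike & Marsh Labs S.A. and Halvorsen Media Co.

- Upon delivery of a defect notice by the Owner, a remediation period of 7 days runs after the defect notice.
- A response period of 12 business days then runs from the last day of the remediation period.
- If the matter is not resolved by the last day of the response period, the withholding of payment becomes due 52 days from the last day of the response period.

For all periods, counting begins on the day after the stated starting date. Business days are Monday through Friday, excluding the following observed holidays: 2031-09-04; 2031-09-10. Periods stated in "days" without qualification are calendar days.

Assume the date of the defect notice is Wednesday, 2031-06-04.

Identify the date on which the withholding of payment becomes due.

2031-08-18

The last day of the remediation period: 7 calendar days after 2031-06-04 is 2031-06-11.
The last day of the response period: counting 12 business days from Wednesday, 2031-06-11 (Jun 12, Jun 13, Jun 16, Jun 17, …, Jun 25, Jun 26, Jun 27, skipping weekends) reaches Friday, 2031-06-27.
The date on which the withholding of payment becomes due: 52 calendar days after 2031-06-27 is 2031-08-18.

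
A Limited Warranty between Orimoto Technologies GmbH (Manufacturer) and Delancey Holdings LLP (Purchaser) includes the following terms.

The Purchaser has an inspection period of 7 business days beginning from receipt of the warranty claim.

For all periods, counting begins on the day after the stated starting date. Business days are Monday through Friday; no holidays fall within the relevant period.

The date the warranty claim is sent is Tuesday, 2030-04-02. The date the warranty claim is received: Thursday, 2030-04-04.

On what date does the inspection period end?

The last day of the inspection period: counting 7 business days from Thursday, 2030-04-04 (Apr 5, Apr 8, Apr 9, Apr 10, Apr 11, Apr 12, Apr 15, skipping weekends) reaches Monday, 2030-04-15.

2030-04-15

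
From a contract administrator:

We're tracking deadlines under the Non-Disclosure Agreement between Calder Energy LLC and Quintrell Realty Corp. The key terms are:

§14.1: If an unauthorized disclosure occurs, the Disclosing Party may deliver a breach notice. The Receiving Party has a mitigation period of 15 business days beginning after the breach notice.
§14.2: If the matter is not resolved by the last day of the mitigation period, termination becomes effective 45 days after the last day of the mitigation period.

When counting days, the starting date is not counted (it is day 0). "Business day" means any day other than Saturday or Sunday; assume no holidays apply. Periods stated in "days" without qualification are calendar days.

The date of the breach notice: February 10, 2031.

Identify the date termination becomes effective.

April 17, 2031

From Monday, February 10, 2031, 15 business days (Feb 11, Feb 12, Feb 13, Feb 14, …, Feb 27, Feb 28, Mar 3, skipping weekends) brings us to Monday, March 3, 2031, which is the last day of the mitigation period.
Adding 45 calendar days to March 3, 2031 gives April 17, 2031, which is the date termination becomes effective.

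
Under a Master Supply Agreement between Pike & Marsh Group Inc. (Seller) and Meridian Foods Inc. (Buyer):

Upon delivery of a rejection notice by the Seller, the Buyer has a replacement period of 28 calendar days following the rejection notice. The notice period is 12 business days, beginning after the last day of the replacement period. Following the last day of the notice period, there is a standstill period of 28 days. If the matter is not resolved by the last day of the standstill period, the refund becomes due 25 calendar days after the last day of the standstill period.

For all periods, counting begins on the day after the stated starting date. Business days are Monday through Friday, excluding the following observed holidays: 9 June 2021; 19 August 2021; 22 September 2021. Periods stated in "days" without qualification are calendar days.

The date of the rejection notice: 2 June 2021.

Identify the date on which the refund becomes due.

The last day of the replacement period: 2 June 2021 + 28 days = 30 June 2021.
The last day of the notice period: counting 12 business days from Wednesday, 30 June 2021 (Jul 1, Jul 2, Jul 5, Jul 6, …, Jul 14, Jul 15, Jul 16, skipping weekends) reaches Friday, 16 July 2021.
The last day of the standstill period: 16 July 2021 + 28 days = 13 August 2021.
The date on which the refund becomes due: 13 August 2021 + 25 days = 7 September 2021.

7 September 2021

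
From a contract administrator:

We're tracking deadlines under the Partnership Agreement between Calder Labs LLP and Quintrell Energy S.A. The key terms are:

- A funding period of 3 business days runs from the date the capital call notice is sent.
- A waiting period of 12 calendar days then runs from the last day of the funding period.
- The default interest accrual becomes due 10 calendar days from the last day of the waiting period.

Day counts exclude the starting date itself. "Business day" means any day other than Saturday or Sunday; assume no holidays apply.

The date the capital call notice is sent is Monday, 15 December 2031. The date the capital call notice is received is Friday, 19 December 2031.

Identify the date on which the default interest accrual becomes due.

The last day of the funding period: 3 business days after Monday, 15 December 2031, skipping weekends — Dec 16, Dec 17, Dec 18 — lands on Thursday, 18 December 2031.
The last day of the waiting period: 18 December 2031 + 12 days = 30 December 2031.
The date on which the default interest accrual becomes due: 30 December 2031 + 10 days = 9 January 2032.

9 January 2032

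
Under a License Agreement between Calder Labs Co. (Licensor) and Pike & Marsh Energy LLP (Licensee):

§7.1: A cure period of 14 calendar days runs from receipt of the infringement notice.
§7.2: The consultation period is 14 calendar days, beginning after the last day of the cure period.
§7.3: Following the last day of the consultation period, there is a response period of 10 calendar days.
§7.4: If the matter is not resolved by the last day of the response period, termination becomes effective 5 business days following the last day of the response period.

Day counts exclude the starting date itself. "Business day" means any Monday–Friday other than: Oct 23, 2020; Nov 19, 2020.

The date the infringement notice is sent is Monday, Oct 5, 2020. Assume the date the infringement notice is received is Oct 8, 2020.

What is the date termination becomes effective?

Nov 23, 2020

Adding 14 calendar days to Oct 8, 2020 gives Oct 22, 2020, which is the last day of the cure period.
The last day of the consultation period: Oct 22, 2020 + 14 days = Nov 5, 2020.
The last day of the response period: 10 calendar days after Nov 5, 2020 is Nov 15, 2020.
From Sunday, Nov 15, 2020, 5 business days (Nov 16, Nov 17, Nov 18, Nov 20, Nov 23, skipping weekends and the listed holiday on Nov 19) brings us to Monday, Nov 23, 2020, which is the date termination becomes effective.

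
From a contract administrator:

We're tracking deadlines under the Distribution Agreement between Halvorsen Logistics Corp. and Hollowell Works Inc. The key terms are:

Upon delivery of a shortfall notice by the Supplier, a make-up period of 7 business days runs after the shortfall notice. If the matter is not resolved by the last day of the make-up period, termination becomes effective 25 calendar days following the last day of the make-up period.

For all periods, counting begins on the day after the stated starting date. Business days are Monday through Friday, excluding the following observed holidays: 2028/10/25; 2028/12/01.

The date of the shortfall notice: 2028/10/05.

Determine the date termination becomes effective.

2028/11/10

From Thursday, 2028/10/05, 7 business days (Oct 6, Oct 9, Oct 10, Oct 11, Oct 12, Oct 13, Oct 16, skipping weekends) brings us to Monday, 2028/10/16, which is the last day of the make-up period.
The date termination becomes effective: 2028/10/16 + 25 days = 2028/11/10.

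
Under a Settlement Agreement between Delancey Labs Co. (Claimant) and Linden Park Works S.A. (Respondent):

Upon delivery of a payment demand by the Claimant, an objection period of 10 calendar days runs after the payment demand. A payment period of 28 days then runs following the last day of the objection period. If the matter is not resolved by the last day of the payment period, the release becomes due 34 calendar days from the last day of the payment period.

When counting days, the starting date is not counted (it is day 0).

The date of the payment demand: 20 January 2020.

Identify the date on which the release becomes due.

The last day of the objection period: 10 calendar days after 20 January 2020 is 30 January 2020.
Adding 28 calendar days to 30 January 2020 gives 27 February 2020, which is the last day of the payment period.
The date on which the release becomes due: 27 February 2020 + 34 days = 1 April 2020.

1 April 2020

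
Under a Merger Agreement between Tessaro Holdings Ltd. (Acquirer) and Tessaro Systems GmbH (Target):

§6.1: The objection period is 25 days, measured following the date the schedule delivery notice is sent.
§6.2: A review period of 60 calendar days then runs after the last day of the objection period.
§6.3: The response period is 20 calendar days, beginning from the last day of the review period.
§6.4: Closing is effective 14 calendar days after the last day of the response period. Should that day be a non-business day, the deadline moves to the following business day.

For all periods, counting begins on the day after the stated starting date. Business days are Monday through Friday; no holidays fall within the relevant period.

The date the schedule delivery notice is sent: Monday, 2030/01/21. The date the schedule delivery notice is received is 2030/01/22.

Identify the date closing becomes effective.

2030/05/20

Adding 25 calendar days to 2030/01/21 gives 2030/02/15, which is the last day of the objection period.
The last day of the review period: 60 calendar days after 2030/02/15 is 2030/04/16.
Adding 20 calendar days to 2030/04/16 gives 2030/05/06, which is the last day of the response period.
The date closing becomes effective: 2030/05/06 + 14 days = 2030/05/20. 2030/05/20 is a Monday, so no roll-forward applies.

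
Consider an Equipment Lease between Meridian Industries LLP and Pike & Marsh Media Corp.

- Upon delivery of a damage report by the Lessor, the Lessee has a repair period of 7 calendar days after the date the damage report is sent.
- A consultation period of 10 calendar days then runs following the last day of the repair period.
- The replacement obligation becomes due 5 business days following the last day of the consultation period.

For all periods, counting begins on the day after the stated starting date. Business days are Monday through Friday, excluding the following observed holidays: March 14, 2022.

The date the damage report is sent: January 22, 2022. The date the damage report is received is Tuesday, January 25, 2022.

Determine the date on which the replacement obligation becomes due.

The last day of the repair period: January 22, 2022 + 7 days = January 29, 2022.
The last day of the consultation period: January 29, 2022 + 10 days = February 8, 2022.
The date on which the replacement obligation becomes due: 5 business days after Tuesday, February 8, 2022, skipping weekends — Feb 9, Feb 10, Feb 11, Feb 14, Feb 15 — lands on Tuesday, February 15, 2022.

February 15, 2022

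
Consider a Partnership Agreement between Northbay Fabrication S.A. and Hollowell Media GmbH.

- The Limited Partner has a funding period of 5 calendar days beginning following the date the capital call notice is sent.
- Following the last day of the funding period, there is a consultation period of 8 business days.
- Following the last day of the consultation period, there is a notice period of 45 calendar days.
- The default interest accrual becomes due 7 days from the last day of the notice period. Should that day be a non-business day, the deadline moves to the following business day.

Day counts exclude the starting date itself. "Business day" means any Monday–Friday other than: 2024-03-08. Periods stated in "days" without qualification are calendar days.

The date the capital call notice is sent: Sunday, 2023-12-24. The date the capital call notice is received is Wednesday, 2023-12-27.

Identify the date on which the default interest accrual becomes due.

2024-03-04

The last day of the funding period: 2023-12-24 + 5 days = 2023-12-29.
The last day of the consultation period: 8 business days after Friday, 2023-12-29, skipping weekends — Jan 1, Jan 2, Jan 3, Jan 4, Jan 5, Jan 8, Jan 9, Jan 10 — lands on Wednesday, 2024-01-10.
Adding 45 calendar days to 2024-01-10 gives 2024-02-24, which is the last day of the notice period.
Adding 7 calendar days to 2024-02-24 gives 2024-03-02, which is the date on which the default interest accrual becomes due. That falls on a Saturday, so it rolls to the next business day, Monday, 2024-03-04.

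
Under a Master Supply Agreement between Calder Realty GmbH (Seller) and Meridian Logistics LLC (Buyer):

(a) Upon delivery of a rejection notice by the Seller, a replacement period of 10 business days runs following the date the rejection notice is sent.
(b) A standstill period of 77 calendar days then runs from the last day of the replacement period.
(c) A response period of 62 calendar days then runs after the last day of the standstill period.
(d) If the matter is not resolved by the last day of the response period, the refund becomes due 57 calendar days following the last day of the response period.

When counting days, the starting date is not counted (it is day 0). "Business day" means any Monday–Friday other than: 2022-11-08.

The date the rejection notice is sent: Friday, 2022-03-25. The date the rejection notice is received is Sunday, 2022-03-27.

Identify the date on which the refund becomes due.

2022-10-21

The last day of the replacement period: counting 10 business days from Friday, 2022-03-25 (Mar 28, Mar 29, Mar 30, Mar 31, Apr 1, Apr 4, Apr 5, Apr 6, Apr 7, Apr 8, skipping weekends) reaches Friday, 2022-04-08.
The last day of the standstill period: 77 calendar days after 2022-04-08 is 2022-06-24.
The last day of the response period: 62 calendar days after 2022-06-24 is 2022-08-25.
The date on which the refund becomes due: 57 calendar days after 2022-08-25 is 2022-10-21.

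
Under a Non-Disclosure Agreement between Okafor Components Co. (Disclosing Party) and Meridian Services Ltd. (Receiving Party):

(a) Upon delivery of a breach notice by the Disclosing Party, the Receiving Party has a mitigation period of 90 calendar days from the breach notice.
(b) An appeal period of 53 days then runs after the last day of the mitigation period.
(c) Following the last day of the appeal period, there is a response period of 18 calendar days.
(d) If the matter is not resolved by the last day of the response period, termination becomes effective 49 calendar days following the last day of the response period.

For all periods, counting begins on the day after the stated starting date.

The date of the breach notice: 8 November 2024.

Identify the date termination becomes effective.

The last day of the mitigation period: 8 November 2024 + 90 days = 6 February 2025.
Adding 53 calendar days to 6 February 2025 gives 31 March 2025, which is the last day of the appeal period.
Adding 18 calendar days to 31 March 2025 gives 18 April 2025, which is the last day of the response period.
Adding 49 calendar days to 18 April 2025 gives 6 June 2025, which is the date termination becomes effective.

6 June 2025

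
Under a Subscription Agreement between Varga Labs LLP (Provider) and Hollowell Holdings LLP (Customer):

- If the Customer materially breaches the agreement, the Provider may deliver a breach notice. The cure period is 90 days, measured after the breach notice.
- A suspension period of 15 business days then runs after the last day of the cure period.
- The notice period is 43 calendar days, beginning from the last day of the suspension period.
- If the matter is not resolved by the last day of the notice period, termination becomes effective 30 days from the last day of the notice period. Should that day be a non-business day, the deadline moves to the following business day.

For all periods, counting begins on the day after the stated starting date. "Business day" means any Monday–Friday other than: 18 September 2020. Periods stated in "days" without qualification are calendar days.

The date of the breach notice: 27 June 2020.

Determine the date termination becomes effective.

28 December 2020

Adding 90 calendar days to 27 June 2020 gives 25 September 2020, which is the last day of the cure period.
From Friday, 25 September 2020, 15 business days (Sep 28, Sep 29, Sep 30, Oct 1, …, Oct 14, Oct 15, Oct 16, skipping weekends) brings us to Friday, 16 October 2020, which is the last day of the suspension period.
The last day of the notice period: 43 calendar days after 16 October 2020 is 28 November 2020.
Adding 30 calendar days to 28 November 2020 gives 28 December 2020, which is the date termination becomes effective. 28 December 2020 is a Monday and is not a listed holiday, so no roll-forward applies.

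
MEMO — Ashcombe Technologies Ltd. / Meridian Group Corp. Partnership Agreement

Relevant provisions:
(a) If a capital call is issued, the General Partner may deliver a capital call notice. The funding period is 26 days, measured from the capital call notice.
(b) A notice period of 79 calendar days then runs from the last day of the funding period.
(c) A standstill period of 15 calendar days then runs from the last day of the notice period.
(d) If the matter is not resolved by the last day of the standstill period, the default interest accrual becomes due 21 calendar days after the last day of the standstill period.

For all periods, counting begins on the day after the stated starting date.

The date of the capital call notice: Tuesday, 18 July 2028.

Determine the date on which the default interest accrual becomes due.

6 December 2028

The last day of the funding period: 18 July 2028 + 26 days = 13 August 2028.
The last day of the notice period: 13 August 2028 + 79 days = 31 October 2028.
The last day of the standstill period: 31 October 2028 + 15 days = 15 November 2028.
The date on which the default interest accrual becomes due: 21 calendar days after 15 November 2028 is 6 December 2028.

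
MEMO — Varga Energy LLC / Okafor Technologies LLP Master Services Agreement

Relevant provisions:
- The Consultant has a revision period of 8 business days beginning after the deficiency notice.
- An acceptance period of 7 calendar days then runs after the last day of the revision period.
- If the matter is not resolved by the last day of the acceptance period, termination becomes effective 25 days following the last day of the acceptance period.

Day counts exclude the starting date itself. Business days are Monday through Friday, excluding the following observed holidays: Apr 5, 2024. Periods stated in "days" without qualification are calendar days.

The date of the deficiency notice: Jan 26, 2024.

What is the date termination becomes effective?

The last day of the revision period: counting 8 business days from Friday, Jan 26, 2024 (Jan 29, Jan 30, Jan 31, Feb 1, Feb 2, Feb 5, Feb 6, Feb 7, skipping weekends) reaches Wednesday, Feb 7, 2024.
The last day of the acceptance period: Feb 7, 2024 + 7 days = Feb 14, 2024.
Adding 25 calendar days to Feb 14, 2024 gives Mar 10, 2024, which is the date termination becomes effective.

Mar 10, 2024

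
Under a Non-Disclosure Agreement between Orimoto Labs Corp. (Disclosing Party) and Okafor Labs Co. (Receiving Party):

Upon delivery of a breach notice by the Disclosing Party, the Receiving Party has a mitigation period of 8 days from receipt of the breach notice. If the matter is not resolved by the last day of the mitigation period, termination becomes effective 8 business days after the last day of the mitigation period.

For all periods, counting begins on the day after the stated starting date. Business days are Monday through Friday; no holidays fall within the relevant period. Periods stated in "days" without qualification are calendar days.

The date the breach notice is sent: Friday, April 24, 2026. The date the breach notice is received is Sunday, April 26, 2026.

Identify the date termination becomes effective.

The last day of the mitigation period: 8 calendar days after April 26, 2026 is May 4, 2026.
The date termination becomes effective: 8 business days after Monday, May 4, 2026, skipping weekends — May 5, May 6, May 7, May 8, May 11, May 12, May 13, May 14 — lands on Thursday, May 14, 2026.

May 14, 2026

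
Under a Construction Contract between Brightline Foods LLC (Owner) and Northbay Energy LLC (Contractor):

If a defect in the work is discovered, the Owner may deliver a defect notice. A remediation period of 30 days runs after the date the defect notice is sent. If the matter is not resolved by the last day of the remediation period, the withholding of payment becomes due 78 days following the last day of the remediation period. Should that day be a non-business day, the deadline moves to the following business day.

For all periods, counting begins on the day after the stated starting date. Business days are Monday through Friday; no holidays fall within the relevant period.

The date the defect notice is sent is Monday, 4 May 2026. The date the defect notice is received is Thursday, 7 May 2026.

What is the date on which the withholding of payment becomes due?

20 August 2026

The last day of the remediation period: 4 May 2026 + 30 days = 3 June 2026.
The date on which the withholding of payment becomes due: 3 June 2026 + 78 days = 20 August 2026. 20 August 2026 is a Thursday, so no roll-forward applies.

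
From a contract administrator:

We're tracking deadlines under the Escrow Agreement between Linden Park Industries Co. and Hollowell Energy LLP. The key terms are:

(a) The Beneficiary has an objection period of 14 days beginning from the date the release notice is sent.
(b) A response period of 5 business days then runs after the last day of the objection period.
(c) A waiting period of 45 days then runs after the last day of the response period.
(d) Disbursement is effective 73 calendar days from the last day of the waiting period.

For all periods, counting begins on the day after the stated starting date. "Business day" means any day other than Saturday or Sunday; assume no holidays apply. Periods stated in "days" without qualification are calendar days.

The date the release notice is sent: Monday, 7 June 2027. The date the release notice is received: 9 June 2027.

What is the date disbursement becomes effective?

The last day of the objection period: 7 June 2027 + 14 days = 21 June 2027.
The last day of the response period: 5 business days after Monday, 21 June 2027, skipping weekends — Jun 22, Jun 23, Jun 24, Jun 25, Jun 28 — lands on Monday, 28 June 2027.
The last day of the waiting period: 45 calendar days after 28 June 2027 is 12 August 2027.
Adding 73 calendar days to 12 August 2027 gives 24 October 2027, which is the date disbursement becomes effective.

24 October 2027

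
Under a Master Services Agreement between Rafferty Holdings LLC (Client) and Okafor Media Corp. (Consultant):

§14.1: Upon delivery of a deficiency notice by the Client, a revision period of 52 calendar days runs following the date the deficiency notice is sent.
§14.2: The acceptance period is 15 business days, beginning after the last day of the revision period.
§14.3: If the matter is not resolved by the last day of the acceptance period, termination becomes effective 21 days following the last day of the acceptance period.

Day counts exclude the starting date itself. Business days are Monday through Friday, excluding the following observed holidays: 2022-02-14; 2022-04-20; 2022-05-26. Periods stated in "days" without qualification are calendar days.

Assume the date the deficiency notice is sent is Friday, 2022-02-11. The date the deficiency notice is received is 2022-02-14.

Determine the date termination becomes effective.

The last day of the revision period: 2022-02-11 + 52 days = 2022-04-04.
The last day of the acceptance period: 15 business days after Monday, 2022-04-04, skipping weekends and the listed holiday on Apr 20 — Apr 5, Apr 6, Apr 7, Apr 8, …, Apr 22, Apr 25, Apr 26 — lands on Tuesday, 2022-04-26.
The date termination becomes effective: 2022-04-26 + 21 days = 2022-05-17.

2022-05-17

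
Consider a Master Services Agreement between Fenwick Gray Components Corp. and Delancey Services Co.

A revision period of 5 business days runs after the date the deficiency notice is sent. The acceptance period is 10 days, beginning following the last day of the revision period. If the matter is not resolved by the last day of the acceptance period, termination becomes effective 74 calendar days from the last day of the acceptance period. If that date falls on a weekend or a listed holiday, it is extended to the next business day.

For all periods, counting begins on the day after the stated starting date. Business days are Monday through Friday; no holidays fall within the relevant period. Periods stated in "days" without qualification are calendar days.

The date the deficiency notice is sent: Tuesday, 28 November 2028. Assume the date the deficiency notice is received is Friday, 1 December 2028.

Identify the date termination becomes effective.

27 February 2029

From Tuesday, 28 November 2028, 5 business days (Nov 29, Nov 30, Dec 1, Dec 4, Dec 5, skipping weekends) brings us to Tuesday, 5 December 2028, which is the last day of the revision period.
Adding 10 calendar days to 5 December 2028 gives 15 December 2028, which is the last day of the acceptance period.
Adding 74 calendar days to 15 December 2028 gives 27 February 2029, which is the date termination becomes effective. 27 February 2029 is a Tuesday, so no roll-forward applies.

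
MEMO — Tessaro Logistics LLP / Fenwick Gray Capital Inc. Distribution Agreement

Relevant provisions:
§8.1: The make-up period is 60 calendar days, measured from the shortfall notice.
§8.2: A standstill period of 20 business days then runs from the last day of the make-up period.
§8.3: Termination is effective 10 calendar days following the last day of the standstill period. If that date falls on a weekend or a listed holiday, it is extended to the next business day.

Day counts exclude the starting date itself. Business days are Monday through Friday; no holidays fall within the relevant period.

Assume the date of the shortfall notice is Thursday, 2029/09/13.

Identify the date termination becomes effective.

Adding 60 calendar days to 2029/09/13 gives 2029/11/12, which is the last day of the make-up period.
From Monday, 2029/11/12, 20 business days (Nov 13, Nov 14, Nov 15, Nov 16, …, Dec 6, Dec 7, Dec 10, skipping weekends) brings us to Monday, 2029/12/10, which is the last day of the standstill period.
Adding 10 calendar days to 2029/12/10 gives 2029/12/20, which is the date termination becomes effective. 2029/12/20 is a Thursday, so no roll-forward applies.

2029/12/20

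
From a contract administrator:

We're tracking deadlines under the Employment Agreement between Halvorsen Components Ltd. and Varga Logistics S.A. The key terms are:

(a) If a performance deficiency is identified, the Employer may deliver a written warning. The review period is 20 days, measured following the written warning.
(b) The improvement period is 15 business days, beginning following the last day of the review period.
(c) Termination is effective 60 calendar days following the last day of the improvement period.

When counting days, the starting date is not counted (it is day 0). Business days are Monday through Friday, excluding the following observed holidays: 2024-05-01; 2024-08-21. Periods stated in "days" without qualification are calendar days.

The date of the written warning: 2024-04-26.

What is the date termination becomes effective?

2024-08-05

The last day of the review period: 2024-04-26 + 20 days = 2024-05-16.
The last day of the improvement period: 15 business days after Thursday, 2024-05-16, skipping weekends — May 17, May 20, May 21, May 22, …, Jun 4, Jun 5, Jun 6 — lands on Thursday, 2024-06-06.
The date termination becomes effective: 2024-06-06 + 60 days = 2024-08-05.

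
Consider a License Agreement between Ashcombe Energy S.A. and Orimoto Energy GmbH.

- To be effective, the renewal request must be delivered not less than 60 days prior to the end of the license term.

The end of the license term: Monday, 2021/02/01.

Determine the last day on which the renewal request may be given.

Counting back 60 calendar days from 2021/02/01 gives 2020/12/03.

2020/12/03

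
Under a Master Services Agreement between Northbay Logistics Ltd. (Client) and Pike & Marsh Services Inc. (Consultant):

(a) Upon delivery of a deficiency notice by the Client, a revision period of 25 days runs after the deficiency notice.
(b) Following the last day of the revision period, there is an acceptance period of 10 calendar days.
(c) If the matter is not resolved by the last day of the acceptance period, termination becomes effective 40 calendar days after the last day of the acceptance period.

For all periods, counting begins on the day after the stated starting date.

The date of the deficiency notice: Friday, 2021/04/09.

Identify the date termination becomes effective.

The last day of the revision period: 25 calendar days after 2021/04/09 is 2021/05/04.
The last day of the acceptance period: 2021/05/04 + 10 days = 2021/05/14.
The date termination becomes effective: 2021/05/14 + 40 days = 2021/06/23.

2021/06/23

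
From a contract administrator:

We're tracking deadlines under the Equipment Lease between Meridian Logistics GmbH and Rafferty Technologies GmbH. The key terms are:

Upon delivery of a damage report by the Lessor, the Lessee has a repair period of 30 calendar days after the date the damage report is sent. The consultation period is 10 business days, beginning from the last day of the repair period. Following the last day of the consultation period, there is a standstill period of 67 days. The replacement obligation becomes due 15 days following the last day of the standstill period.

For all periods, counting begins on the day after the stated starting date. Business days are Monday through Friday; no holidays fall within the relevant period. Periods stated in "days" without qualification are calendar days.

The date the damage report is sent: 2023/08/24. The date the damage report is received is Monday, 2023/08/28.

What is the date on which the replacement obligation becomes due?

2023/12/27

The last day of the repair period: 30 calendar days after 2023/08/24 is 2023/09/23.
The last day of the consultation period: 10 business days after Saturday, 2023/09/23, skipping weekends — Sep 25, Sep 26, Sep 27, Sep 28, Sep 29, Oct 2, Oct 3, Oct 4, Oct 5, Oct 6 — lands on Friday, 2023/10/06.
The last day of the standstill period: 67 calendar days after 2023/10/06 is 2023/12/12.
Adding 15 calendar days to 2023/12/12 gives 2023/12/27, which is the date on which the replacement obligation becomes due.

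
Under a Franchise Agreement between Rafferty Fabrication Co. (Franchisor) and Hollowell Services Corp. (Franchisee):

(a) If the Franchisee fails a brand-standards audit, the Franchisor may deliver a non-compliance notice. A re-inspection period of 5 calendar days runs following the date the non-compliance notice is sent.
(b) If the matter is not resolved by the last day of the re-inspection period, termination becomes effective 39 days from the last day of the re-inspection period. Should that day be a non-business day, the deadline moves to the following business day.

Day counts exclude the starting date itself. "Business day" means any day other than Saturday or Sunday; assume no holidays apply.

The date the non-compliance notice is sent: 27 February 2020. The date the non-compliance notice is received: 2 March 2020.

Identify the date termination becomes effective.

13 April 2020

The last day of the re-inspection period: 27 February 2020 + 5 days = 3 March 2020.
Adding 39 calendar days to 3 March 2020 gives 11 April 2020, which is the date termination becomes effective. That falls on a Saturday, so it rolls to the next business day, Monday, 13 April 2020.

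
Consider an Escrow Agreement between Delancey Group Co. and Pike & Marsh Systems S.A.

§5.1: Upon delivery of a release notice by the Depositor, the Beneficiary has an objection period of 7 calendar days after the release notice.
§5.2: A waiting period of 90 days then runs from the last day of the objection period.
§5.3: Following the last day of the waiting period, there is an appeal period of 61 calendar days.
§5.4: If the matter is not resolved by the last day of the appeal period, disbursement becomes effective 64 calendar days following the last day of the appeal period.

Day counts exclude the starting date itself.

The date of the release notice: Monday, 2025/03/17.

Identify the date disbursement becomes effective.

2025/10/25

The last day of the objection period: 7 calendar days after 2025/03/17 is 2025/03/24.
Adding 90 calendar days to 2025/03/24 gives 2025/06/22, which is the last day of the waiting period.
The last day of the appeal period: 2025/06/22 + 61 days = 2025/08/22.
The date disbursement becomes effective: 2025/08/22 + 64 days = 2025/10/25.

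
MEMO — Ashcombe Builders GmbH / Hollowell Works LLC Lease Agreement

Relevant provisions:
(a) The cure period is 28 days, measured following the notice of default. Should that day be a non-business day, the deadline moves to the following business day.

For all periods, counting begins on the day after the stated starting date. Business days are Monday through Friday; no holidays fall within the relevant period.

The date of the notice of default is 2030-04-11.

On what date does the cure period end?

2030-05-09

Adding 28 calendar days to 2030-04-11 gives 2030-05-09, which is the last day of the cure period. 2030-05-09 is a Thursday, so no roll-forward applies.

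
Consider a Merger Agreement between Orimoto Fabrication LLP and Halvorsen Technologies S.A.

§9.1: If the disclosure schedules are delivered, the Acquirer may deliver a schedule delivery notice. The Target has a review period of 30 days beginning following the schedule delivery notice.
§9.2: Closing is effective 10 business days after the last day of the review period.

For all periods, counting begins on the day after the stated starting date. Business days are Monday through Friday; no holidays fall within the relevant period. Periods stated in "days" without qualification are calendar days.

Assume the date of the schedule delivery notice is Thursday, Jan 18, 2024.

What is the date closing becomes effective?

Mar 1, 2024

Adding 30 calendar days to Jan 18, 2024 gives Feb 17, 2024, which is the last day of the review period.
The date closing becomes effective: 10 business days after Saturday, Feb 17, 2024, skipping weekends — Feb 19, Feb 20, Feb 21, Feb 22, Feb 23, Feb 26, Feb 27, Feb 28, Feb 29, Mar 1 — lands on Friday, Mar 1, 2024.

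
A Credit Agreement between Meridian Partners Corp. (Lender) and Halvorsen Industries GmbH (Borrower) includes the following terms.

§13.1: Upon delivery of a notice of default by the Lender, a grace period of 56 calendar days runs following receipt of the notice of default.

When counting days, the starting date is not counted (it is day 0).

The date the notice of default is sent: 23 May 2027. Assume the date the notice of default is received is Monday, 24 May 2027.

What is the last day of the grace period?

19 July 2027

The last day of the grace period: 24 May 2027 + 56 days = 19 July 2027.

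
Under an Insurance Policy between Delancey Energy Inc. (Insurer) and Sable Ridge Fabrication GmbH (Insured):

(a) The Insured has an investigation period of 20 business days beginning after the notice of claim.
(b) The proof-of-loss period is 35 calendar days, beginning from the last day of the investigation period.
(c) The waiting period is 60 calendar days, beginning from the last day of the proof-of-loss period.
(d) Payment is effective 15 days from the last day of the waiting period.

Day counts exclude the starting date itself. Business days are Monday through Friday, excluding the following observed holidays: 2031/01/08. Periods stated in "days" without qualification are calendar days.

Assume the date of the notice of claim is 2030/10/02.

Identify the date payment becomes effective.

From Wednesday, 2030/10/02, 20 business days (Oct 3, Oct 4, Oct 7, Oct 8, …, Oct 28, Oct 29, Oct 30, skipping weekends) brings us to Wednesday, 2030/10/30, which is the last day of the investigation period.
The last day of the proof-of-loss period: 2030/10/30 + 35 days = 2030/12/04.
Adding 60 calendar days to 2030/12/04 gives 2031/02/02, which is the last day of the waiting period.
Adding 15 calendar days to 2031/02/02 gives 2031/02/17, which is the date payment becomes effective.

2031/02/17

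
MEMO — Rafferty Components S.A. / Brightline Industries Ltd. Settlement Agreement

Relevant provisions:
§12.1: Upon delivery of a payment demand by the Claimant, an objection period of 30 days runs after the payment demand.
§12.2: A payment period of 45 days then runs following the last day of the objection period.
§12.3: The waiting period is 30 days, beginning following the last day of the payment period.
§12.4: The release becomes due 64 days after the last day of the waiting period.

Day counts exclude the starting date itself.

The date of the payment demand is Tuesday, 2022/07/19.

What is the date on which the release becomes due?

The last day of the objection period: 30 calendar days after 2022/07/19 is 2022/08/18.
The last day of the payment period: 45 calendar days after 2022/08/18 is 2022/10/02.
The last day of the waiting period: 30 calendar days after 2022/10/02 is 2022/11/01.
The date on which the release becomes due: 2022/11/01 + 64 days = 2023/01/04.

2023/01/04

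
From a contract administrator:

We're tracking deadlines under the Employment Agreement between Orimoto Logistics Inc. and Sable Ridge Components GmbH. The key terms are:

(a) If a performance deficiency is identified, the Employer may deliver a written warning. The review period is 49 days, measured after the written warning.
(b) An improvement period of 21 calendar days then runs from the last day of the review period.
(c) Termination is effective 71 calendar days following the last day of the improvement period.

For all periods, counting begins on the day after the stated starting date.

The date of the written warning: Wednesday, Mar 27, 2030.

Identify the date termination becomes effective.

Aug 15, 2030

The last day of the review period: 49 calendar days after Mar 27, 2030 is May 15, 2030.
The last day of the improvement period: May 15, 2030 + 21 days = Jun 5, 2030.
The date termination becomes effective: 71 calendar days after Jun 5, 2030 is Aug 15, 2030.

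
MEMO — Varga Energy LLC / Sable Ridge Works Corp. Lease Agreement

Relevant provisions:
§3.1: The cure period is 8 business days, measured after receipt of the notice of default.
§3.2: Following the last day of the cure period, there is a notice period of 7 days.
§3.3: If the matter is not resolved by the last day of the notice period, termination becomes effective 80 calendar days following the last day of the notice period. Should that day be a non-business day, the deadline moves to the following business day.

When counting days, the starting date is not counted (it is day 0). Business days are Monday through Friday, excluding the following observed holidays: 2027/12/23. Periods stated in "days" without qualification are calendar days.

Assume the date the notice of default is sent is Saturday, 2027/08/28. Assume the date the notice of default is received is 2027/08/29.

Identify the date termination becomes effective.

From Sunday, 2027/08/29, 8 business days (Aug 30, Aug 31, Sep 1, Sep 2, Sep 3, Sep 6, Sep 7, Sep 8, skipping weekends) brings us to Wednesday, 2027/09/08, which is the last day of the cure period.
Adding 7 calendar days to 2027/09/08 gives 2027/09/15, which is the last day of the notice period.
The date termination becomes effective: 2027/09/15 + 80 days = 2027/12/04. That falls on a Saturday, so it rolls to the next business day, Monday, 2027/12/06.

2027/12/06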